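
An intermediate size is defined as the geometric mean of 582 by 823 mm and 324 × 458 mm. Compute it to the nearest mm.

434 × 614 mm

Short side: √(582 · 324) = √188568 ≈ 434.2 → 434 mm
Long side: √(823 · 458) = √376934 ≈ 613.9 → 614 mm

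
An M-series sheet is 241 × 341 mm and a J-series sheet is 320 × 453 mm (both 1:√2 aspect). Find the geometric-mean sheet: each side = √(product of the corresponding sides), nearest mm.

278 × 393 mm

Short side: √(241 · 320) = √77120 ≈ 277.7 → 278 mm
Long side: √(341 · 453) = √154473 ≈ 393.0 → 393 mm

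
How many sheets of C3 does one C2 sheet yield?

2

Each ISO step halves the sheet: 1 × C2 → 2 × C3
From C2 to C3 is 1 halving step: 2^1 = 2.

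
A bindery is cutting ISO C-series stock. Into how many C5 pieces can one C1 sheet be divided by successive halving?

16

Each ISO step halves the sheet: 1 × C1 → 2 × C2 → 4 × C3 → 8 × C4 → …
From C1 to C5 is 4 halving steps: 2^4 = 16.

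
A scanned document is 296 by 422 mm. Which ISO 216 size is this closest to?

Aspect ratio 422/296 ≈ 1.426 — close to the ISO √2 ≈ 1.414.
In the A-series (A0 area = 1 m²): A3 = 297 × 420 mm.
Off by 3 mm total — nearest standard size.

A3 (297 × 420 mm)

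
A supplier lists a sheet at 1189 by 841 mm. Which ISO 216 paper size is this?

Aspect ratio 1189/841 ≈ 1.414 — close to the ISO √2 ≈ 1.414.
In the A-series (A0 area = 1 m²): A0 = 841 × 1189 mm.

A0 (841 × 1189 mm)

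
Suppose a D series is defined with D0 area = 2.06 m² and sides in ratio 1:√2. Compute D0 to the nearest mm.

Let the short side be w mm. Then w · w√2 = 2.06 m² = 2,060,000 mm².
w² = 2,060,000/√2, so w ≈ 1206.9 mm; long side = w√2 ≈ 1706.8 mm.

1207 × 1707 mm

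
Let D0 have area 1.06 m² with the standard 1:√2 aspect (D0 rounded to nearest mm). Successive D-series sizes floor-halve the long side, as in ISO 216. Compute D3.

Let D0's short side be w mm. w · w√2 = 1.06 m² = 1,060,000 mm², so w ≈ 865.8 mm and w√2 ≈ 1224.4 mm → D0 = 866 × 1224 mm.
D1: ⌊1224/2⌋ × 866 = 612 × 866 mm
D2: ⌊866/2⌋ × 612 = 433 × 612 mm
D3: ⌊612/2⌋ × 433 = 306 × 433 mm

306 × 433 mm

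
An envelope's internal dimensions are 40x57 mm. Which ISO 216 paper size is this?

C9 (40 × 57 mm)

Aspect ratio 57/40 ≈ 1.425 — close to the ISO √2 ≈ 1.414.
In the C-series (envelope sizes, between A and B): C9 = 40 × 57 mm.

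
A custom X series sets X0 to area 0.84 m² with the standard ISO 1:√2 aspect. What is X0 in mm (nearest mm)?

771 × 1090 mm

Let the short side be w mm. Then w · w√2 = 0.84 m² = 840,000 mm².
w² = 840,000/√2, so w ≈ 770.7 mm; long side = w√2 ≈ 1089.9 mm.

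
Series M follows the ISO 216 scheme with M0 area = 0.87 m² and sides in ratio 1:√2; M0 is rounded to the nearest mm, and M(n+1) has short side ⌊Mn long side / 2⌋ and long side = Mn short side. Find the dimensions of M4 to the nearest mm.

196 × 277 mm

Let M0's short side be w mm. w · w√2 = 0.87 m² = 870,000 mm², so w ≈ 784.3 mm and w√2 ≈ 1109.2 mm → M0 = 784 × 1109 mm.
M1: ⌊1109/2⌋ × 784 = 554 × 784 mm
M2: ⌊784/2⌋ × 554 = 392 × 554 mm
M3: ⌊554/2⌋ × 392 = 277 × 392 mm
M4: ⌊392/2⌋ × 277 = 196 × 277 mm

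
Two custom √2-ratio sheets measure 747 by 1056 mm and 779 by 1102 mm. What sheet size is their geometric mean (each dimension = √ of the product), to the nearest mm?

763 × 1079 mm

Short side: √(747 · 779) = √581913 ≈ 762.8 → 763 mm
Long side: √(1056 · 1102) = √1163712 ≈ 1078.8 → 1079 mm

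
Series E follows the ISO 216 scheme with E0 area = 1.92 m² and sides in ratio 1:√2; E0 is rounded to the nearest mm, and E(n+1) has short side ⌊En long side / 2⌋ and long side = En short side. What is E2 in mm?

582 × 824 mm

Let E0's short side be w mm. w · w√2 = 1.92 m² = 1,920,000 mm², so w ≈ 1165.2 mm and w√2 ≈ 1647.8 mm → E0 = 1165 × 1648 mm.
E1: ⌊1648/2⌋ × 1165 = 824 × 1165 mm
E2: ⌊1165/2⌋ × 824 = 582 × 824 mm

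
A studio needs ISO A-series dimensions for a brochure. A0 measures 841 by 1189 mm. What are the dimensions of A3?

A1: ⌊1189/2⌋ × 841 = 594 × 841 mm
A2: ⌊841/2⌋ × 594 = 420 × 594 mm
A3: ⌊594/2⌋ × 420 = 297 × 420 mm

297 × 420 mm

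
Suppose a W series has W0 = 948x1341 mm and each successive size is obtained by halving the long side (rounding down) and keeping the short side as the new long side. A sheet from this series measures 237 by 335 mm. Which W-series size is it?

W4

W0: 948 × 1341 mm
W1: 670 × 948 mm
W2: 474 × 670 mm
W3: 335 × 474 mm
W4: 237 × 335 mm
W5: 167 × 237 mm
→ matches W4.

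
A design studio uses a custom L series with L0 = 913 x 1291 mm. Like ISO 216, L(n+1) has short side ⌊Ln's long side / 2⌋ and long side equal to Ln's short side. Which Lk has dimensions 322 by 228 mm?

L4

L0: 913 × 1291 mm
L1: 645 × 913 mm
L2: 456 × 645 mm
L3: 322 × 456 mm
L4: 228 × 322 mm
L5: 161 × 228 mm
→ matches L4.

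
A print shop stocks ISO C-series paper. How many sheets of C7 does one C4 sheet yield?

C4 = 229 × 324 mm; C7 = 81 × 114 mm.
Each halving step doubles the count; 3 steps from C4 to C7.
2^3 = 8.

8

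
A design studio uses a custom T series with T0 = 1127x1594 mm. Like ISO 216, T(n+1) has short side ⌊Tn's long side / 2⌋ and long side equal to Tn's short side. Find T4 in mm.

281 × 398 mm

T1 = 797 × 1127 mm (from T0 by 1 halving).
T2: ⌊1127/2⌋ × 797 = 563 × 797 mm
T3: ⌊797/2⌋ × 563 = 398 × 563 mm
T4: ⌊563/2⌋ × 398 = 281 × 398 mm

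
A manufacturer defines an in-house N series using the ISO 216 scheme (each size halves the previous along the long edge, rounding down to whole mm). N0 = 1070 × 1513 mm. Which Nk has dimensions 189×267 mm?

N0: 1070 × 1513 mm
N1: 756 × 1070 mm
N2: 535 × 756 mm
N3: 378 × 535 mm
N4: 267 × 378 mm
N5: 189 × 267 mm
N6: 133 × 189 mm
→ matches N5.

N5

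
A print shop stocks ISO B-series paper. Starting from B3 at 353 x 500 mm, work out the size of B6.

125 × 176 mm

B4: ⌊500/2⌋ × 353 = 250 × 353 mm
B5: ⌊353/2⌋ × 250 = 176 × 250 mm
B6: ⌊250/2⌋ × 176 = 125 × 176 mm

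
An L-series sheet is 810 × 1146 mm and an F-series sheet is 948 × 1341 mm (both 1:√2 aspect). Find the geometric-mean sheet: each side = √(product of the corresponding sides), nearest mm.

Short side: √(810 · 948) = √767880 ≈ 876.3 → 876 mm
Long side: √(1146 · 1341) = √1536786 ≈ 1239.7 → 1240 mm

876 × 1240 mm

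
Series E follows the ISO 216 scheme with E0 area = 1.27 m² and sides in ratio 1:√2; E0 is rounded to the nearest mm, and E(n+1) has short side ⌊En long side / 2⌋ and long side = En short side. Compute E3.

335 × 474 mm

Let E0's short side be w mm. w · w√2 = 1.27 m² = 1,270,000 mm², so w ≈ 947.6 mm and w√2 ≈ 1340.2 mm → E0 = 948 × 1340 mm.
E1: ⌊1340/2⌋ × 948 = 670 × 948 mm
E2: ⌊948/2⌋ × 670 = 474 × 670 mm
E3: ⌊670/2⌋ × 474 = 335 × 474 mm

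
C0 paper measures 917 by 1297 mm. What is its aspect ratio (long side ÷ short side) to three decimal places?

1297 / 917 = 1.414
Matches √2 ≈ 1.414 — the ISO 216 defining ratio.

1.414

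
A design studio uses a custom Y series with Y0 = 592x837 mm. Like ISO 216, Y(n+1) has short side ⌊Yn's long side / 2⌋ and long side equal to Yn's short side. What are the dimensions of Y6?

74 × 104 mm

Y1 = 418 × 592 mm (from Y0 by 1 halving).
Y2: ⌊592/2⌋ × 418 = 296 × 418 mm
Y3: ⌊418/2⌋ × 296 = 209 × 296 mm
Y4: ⌊296/2⌋ × 209 = 148 × 209 mm
Y5: ⌊209/2⌋ × 148 = 104 × 148 mm
Y6: ⌊148/2⌋ × 104 = 74 × 104 mm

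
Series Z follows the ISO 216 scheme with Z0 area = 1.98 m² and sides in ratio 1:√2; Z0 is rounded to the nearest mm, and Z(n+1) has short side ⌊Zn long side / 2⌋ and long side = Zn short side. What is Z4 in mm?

Let Z0's short side be w mm. w · w√2 = 1.98 m² = 1,980,000 mm², so w ≈ 1183.2 mm and w√2 ≈ 1673.4 mm → Z0 = 1183 × 1673 mm.
Z1: ⌊1673/2⌋ × 1183 = 836 × 1183 mm
Z2: ⌊1183/2⌋ × 836 = 591 × 836 mm
Z3: ⌊836/2⌋ × 591 = 418 × 591 mm
Z4: ⌊591/2⌋ × 418 = 295 × 418 mm

295 × 418 mm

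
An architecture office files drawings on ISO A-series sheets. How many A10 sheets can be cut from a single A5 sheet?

32

A5 = 148 × 210 mm; A10 = 26 × 37 mm.
Each halving step doubles the count; 5 steps from A5 to A10.
2^5 = 32.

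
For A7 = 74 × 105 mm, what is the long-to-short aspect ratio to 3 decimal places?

1.419

105 / 74 = 1.419
ISO 216 targets √2 ≈ 1.414; the +0.005 deviation is from mm rounding.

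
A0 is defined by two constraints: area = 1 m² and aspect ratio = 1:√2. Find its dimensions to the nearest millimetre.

841 × 1189 mm

Let the short side be w mm. Then the long side is w√2 and w · w√2 = 10⁶ mm².
w² = 10⁶/√2, so w = 1000 / 2^(1/4) ≈ 840.9 mm; long side = 1000 · 2^(1/4) ≈ 1189.2 mm.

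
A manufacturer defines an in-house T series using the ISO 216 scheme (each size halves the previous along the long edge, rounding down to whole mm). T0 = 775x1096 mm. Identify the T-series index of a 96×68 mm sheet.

T0: 775 × 1096 mm
T1: 548 × 775 mm
T2: 387 × 548 mm
T3: 274 × 387 mm
T4: 193 × 274 mm
T5: 137 × 193 mm
T6: 96 × 137 mm
T7: 68 × 96 mm
T8: 48 × 68 mm
→ matches T7.

T7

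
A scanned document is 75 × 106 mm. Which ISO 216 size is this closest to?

A7 (74 × 105 mm)

Aspect ratio 106/75 ≈ 1.413 — close to the ISO √2 ≈ 1.414.
In the A-series (A0 area = 1 m²): A7 = 74 × 105 mm.
Off by 2 mm total — nearest standard size.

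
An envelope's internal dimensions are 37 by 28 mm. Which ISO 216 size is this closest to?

A10 (26 × 37 mm)

Aspect ratio 37/28 ≈ 1.321 (ISO target is √2 ≈ 1.414).
In the A-series (A0 area = 1 m²): A10 = 26 × 37 mm.
Off by 2 mm total — nearest standard size.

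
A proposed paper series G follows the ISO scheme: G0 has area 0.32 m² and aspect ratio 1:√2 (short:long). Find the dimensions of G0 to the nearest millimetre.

Let the short side be w mm. Then w · w√2 = 0.32 m² = 320,000 mm².
w² = 320,000/√2, so w ≈ 475.7 mm; long side = w√2 ≈ 672.7 mm.

476 × 673 mm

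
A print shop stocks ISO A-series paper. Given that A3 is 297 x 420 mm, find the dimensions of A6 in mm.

105 × 148 mm

A4: ⌊420/2⌋ × 297 = 210 × 297 mm
A5: ⌊297/2⌋ × 210 = 148 × 210 mm
A6: ⌊210/2⌋ × 148 = 105 × 148 mm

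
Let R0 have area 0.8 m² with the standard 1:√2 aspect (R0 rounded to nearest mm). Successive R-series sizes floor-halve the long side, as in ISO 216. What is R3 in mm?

Let R0's short side be w mm. w · w√2 = 0.8 m² = 800,000 mm², so w ≈ 752.1 mm and w√2 ≈ 1063.7 mm → R0 = 752 × 1064 mm.
R1: ⌊1064/2⌋ × 752 = 532 × 752 mm
R2: ⌊752/2⌋ × 532 = 376 × 532 mm
R3: ⌊532/2⌋ × 376 = 266 × 376 mm

266 × 376 mm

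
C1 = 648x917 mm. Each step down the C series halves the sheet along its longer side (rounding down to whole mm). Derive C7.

81 × 114 mm

C2: ⌊917/2⌋ × 648 = 458 × 648 mm
C3: ⌊648/2⌋ × 458 = 324 × 458 mm
C4: ⌊458/2⌋ × 324 = 229 × 324 mm
C5: ⌊324/2⌋ × 229 = 162 × 229 mm
C6: ⌊229/2⌋ × 162 = 114 × 162 mm
C7: ⌊162/2⌋ × 114 = 81 × 114 mm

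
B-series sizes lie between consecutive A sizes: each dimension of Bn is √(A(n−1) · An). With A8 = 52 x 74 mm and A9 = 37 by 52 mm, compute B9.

Short side: √(52 · 37) = √1924 ≈ 43.9 → 44 mm
Long side: √(74 · 52) = √3848 ≈ 62.0 → 62 mm

44 × 62 mm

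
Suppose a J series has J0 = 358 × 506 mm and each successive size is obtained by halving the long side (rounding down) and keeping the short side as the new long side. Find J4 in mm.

J1: ⌊506/2⌋ × 358 = 253 × 358 mm
J2: ⌊358/2⌋ × 253 = 179 × 253 mm
J3: ⌊253/2⌋ × 179 = 126 × 179 mm
J4: ⌊179/2⌋ × 126 = 89 × 126 mm

89 × 126 mm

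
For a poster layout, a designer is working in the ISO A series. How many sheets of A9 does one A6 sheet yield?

Each ISO step halves the sheet: 1 × A6 → 2 × A7 → 4 × A8 → 8 × A9
From A6 to A9 is 3 halving steps: 2^3 = 8.

8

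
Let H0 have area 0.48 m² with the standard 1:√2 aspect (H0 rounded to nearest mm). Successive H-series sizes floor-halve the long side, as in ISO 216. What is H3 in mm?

206 × 291 mm

Let H0's short side be w mm. w · w√2 = 0.48 m² = 480,000 mm², so w ≈ 582.6 mm and w√2 ≈ 823.9 mm → H0 = 583 × 824 mm.
H1: ⌊824/2⌋ × 583 = 412 × 583 mm
H2: ⌊583/2⌋ × 412 = 291 × 412 mm
H3: ⌊412/2⌋ × 291 = 206 × 291 mm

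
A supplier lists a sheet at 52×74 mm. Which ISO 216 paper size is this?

A8 (52 × 74 mm)

Aspect ratio 74/52 ≈ 1.423 — close to the ISO √2 ≈ 1.414.
In the A-series (A0 area = 1 m²): A8 = 52 × 74 mm.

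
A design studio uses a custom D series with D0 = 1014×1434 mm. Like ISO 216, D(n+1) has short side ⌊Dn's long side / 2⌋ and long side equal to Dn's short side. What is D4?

D1: ⌊1434/2⌋ × 1014 = 717 × 1014 mm
D2: ⌊1014/2⌋ × 717 = 507 × 717 mm
D3: ⌊717/2⌋ × 507 = 358 × 507 mm
D4: ⌊507/2⌋ × 358 = 253 × 358 mm

253 × 358 mm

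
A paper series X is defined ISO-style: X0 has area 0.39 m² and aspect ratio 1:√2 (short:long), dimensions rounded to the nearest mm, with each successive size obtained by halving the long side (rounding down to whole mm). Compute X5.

92 × 131 mm

Let X0's short side be w mm. w · w√2 = 0.39 m² = 390,000 mm², so w ≈ 525.1 mm and w√2 ≈ 742.7 mm → X0 = 525 × 743 mm.
X1: ⌊743/2⌋ × 525 = 371 × 525 mm
X2: ⌊525/2⌋ × 371 = 262 × 371 mm
X3: ⌊371/2⌋ × 262 = 185 × 262 mm
X4: ⌊262/2⌋ × 185 = 131 × 185 mm
X5: ⌊185/2⌋ × 131 = 92 × 131 mm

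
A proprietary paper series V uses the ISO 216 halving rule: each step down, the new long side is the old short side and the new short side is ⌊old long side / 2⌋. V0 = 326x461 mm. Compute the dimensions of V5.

V1: ⌊461/2⌋ × 326 = 230 × 326 mm
V2: ⌊326/2⌋ × 230 = 163 × 230 mm
V3: ⌊230/2⌋ × 163 = 115 × 163 mm
V4: ⌊163/2⌋ × 115 = 81 × 115 mm
V5: ⌊115/2⌋ × 81 = 57 × 81 mm

57 × 81 mm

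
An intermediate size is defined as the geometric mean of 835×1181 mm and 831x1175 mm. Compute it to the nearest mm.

Short side: √(835 · 831) = √693885 ≈ 833.0 → 833 mm
Long side: √(1181 · 1175) = √1387675 ≈ 1178.0 → 1178 mm

833 × 1178 mm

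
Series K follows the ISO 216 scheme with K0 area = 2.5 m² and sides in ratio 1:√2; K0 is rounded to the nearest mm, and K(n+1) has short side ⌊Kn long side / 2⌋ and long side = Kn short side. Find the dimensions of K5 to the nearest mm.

235 × 332 mm

Let K0's short side be w mm. w · w√2 = 2.5 m² = 2,500,000 mm², so w ≈ 1329.6 mm and w√2 ≈ 1880.3 mm → K0 = 1330 × 1880 mm.
K1: ⌊1880/2⌋ × 1330 = 940 × 1330 mm
K2: ⌊1330/2⌋ × 940 = 665 × 940 mm
K3: ⌊940/2⌋ × 665 = 470 × 665 mm
K4: ⌊665/2⌋ × 470 = 332 × 470 mm
K5: ⌊470/2⌋ × 332 = 235 × 332 mm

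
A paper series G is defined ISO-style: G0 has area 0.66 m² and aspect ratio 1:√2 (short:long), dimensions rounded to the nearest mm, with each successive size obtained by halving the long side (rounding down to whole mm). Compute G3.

241 × 341 mm

Let G0's short side be w mm. w · w√2 = 0.66 m² = 660,000 mm², so w ≈ 683.1 mm and w√2 ≈ 966.1 mm → G0 = 683 × 966 mm.
G1: ⌊966/2⌋ × 683 = 483 × 683 mm
G2: ⌊683/2⌋ × 483 = 341 × 483 mm
G3: ⌊483/2⌋ × 341 = 241 × 341 mm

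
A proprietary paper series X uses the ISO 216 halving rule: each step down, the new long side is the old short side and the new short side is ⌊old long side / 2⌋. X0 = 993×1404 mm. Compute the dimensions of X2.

496 × 702 mm

X1: ⌊1404/2⌋ × 993 = 702 × 993 mm
X2: ⌊993/2⌋ × 702 = 496 × 702 mm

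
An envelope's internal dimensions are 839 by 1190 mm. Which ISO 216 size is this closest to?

Aspect ratio 1190/839 ≈ 1.418 — close to the ISO √2 ≈ 1.414.
In the A-series (A0 area = 1 m²): A0 = 841 × 1189 mm.
Off by 3 mm total — nearest standard size.

A0 (841 × 1189 mm)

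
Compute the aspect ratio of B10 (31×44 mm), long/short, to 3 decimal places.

44 / 31 = 1.419
ISO 216 targets √2 ≈ 1.414; the +0.005 deviation is from mm rounding.

1.419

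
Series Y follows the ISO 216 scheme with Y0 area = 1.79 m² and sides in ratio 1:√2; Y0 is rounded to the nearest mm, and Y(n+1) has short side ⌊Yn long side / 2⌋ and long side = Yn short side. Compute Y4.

281 × 397 mm

Let Y0's short side be w mm. w · w√2 = 1.79 m² = 1,790,000 mm², so w ≈ 1125.0 mm and w√2 ≈ 1591.1 mm → Y0 = 1125 × 1591 mm.
Y1: ⌊1591/2⌋ × 1125 = 795 × 1125 mm
Y2: ⌊1125/2⌋ × 795 = 562 × 795 mm
Y3: ⌊795/2⌋ × 562 = 397 × 562 mm
Y4: ⌊562/2⌋ × 397 = 281 × 397 mm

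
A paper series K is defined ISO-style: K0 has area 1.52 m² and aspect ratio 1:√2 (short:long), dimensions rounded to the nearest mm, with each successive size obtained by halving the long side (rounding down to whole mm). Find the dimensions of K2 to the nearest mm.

Let K0's short side be w mm. w · w√2 = 1.52 m² = 1,520,000 mm², so w ≈ 1036.7 mm and w√2 ≈ 1466.2 mm → K0 = 1037 × 1466 mm.
K1: ⌊1466/2⌋ × 1037 = 733 × 1037 mm
K2: ⌊1037/2⌋ × 733 = 518 × 733 mm

518 × 733 mm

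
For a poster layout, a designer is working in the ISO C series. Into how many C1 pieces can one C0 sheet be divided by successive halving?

C0 = 917 × 1297 mm; C1 = 648 × 917 mm.
Each halving step doubles the count; 1 step from C0 to C1.
2^1 = 2.

2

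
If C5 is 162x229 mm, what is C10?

C6: ⌊229/2⌋ × 162 = 114 × 162 mm
C7: ⌊162/2⌋ × 114 = 81 × 114 mm
C8: ⌊114/2⌋ × 81 = 57 × 81 mm
C9: ⌊81/2⌋ × 57 = 40 × 57 mm
C10: ⌊57/2⌋ × 40 = 28 × 40 mm

28 × 40 mm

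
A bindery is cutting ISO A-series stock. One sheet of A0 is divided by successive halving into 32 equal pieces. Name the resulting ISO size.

A5

32 = 2^5, so 5 halving steps.
A0 → A1 → … → A5 after 5 steps.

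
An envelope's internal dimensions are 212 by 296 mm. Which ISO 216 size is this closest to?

Aspect ratio 296/212 ≈ 1.396 (ISO target is √2 ≈ 1.414).
In the A-series (A0 area = 1 m²): A4 = 210 × 297 mm.
Off by 3 mm total — nearest standard size.

A4 (210 × 297 mm)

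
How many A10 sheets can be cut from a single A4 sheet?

A4 = 210 × 297 mm; A10 = 26 × 37 mm.
Each halving step doubles the count; 6 steps from A4 to A10.
2^6 = 64.

64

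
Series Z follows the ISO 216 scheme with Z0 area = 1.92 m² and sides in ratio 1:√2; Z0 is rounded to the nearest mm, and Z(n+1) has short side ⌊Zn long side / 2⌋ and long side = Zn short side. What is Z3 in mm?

412 × 582 mm

Let Z0's short side be w mm. w · w√2 = 1.92 m² = 1,920,000 mm², so w ≈ 1165.2 mm and w√2 ≈ 1647.8 mm → Z0 = 1165 × 1648 mm.
Z1: ⌊1648/2⌋ × 1165 = 824 × 1165 mm
Z2: ⌊1165/2⌋ × 824 = 582 × 824 mm
Z3: ⌊824/2⌋ × 582 = 412 × 582 mm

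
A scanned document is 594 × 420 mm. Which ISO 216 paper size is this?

Aspect ratio 594/420 ≈ 1.414 — close to the ISO √2 ≈ 1.414.
In the A-series (A0 area = 1 m²): A2 = 420 × 594 mm.

A2 (420 × 594 mm)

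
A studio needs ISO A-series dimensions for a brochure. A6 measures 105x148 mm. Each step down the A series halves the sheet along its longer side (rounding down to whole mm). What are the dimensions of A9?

37 × 52 mm

A7: ⌊148/2⌋ × 105 = 74 × 105 mm
A8: ⌊105/2⌋ × 74 = 52 × 74 mm
A9: ⌊74/2⌋ × 52 = 37 × 52 mm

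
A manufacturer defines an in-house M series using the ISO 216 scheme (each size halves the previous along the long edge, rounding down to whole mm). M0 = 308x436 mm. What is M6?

M1 = 218 × 308 mm (from M0 by 1 halving).
M2: ⌊308/2⌋ × 218 = 154 × 218 mm
M3: ⌊218/2⌋ × 154 = 109 × 154 mm
M4: ⌊154/2⌋ × 109 = 77 × 109 mm
M5: ⌊109/2⌋ × 77 = 54 × 77 mm
M6: ⌊77/2⌋ × 54 = 38 × 54 mm

38 × 54 mm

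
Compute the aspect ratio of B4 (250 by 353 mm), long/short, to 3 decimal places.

353 / 250 = 1.412
ISO 216 targets √2 ≈ 1.414; the -0.002 deviation is from mm rounding.

1.412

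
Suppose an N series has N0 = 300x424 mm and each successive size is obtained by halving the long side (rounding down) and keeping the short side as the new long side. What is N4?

N1: ⌊424/2⌋ × 300 = 212 × 300 mm
N2: ⌊300/2⌋ × 212 = 150 × 212 mm
N3: ⌊212/2⌋ × 150 = 106 × 150 mm
N4: ⌊150/2⌋ × 106 = 75 × 106 mm

75 × 106 mm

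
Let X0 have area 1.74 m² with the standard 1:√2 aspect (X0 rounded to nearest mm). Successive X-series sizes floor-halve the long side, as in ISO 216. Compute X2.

Let X0's short side be w mm. w · w√2 = 1.74 m² = 1,740,000 mm², so w ≈ 1109.2 mm and w√2 ≈ 1568.7 mm → X0 = 1109 × 1569 mm.
X1: ⌊1569/2⌋ × 1109 = 784 × 1109 mm
X2: ⌊1109/2⌋ × 784 = 554 × 784 mm

554 × 784 mm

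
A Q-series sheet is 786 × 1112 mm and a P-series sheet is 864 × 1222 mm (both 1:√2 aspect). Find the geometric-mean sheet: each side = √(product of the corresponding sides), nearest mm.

Short side: √(786 · 864) = √679104 ≈ 824.1 → 824 mm
Long side: √(1112 · 1222) = √1358864 ≈ 1165.7 → 1166 mm

824 × 1166 mm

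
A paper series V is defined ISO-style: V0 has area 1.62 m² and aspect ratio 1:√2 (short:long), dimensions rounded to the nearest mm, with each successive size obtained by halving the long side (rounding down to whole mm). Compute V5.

Let V0's short side be w mm. w · w√2 = 1.62 m² = 1,620,000 mm², so w ≈ 1070.3 mm and w√2 ≈ 1513.6 mm → V0 = 1070 × 1514 mm.
V1: ⌊1514/2⌋ × 1070 = 757 × 1070 mm
V2: ⌊1070/2⌋ × 757 = 535 × 757 mm
V3: ⌊757/2⌋ × 535 = 378 × 535 mm
V4: ⌊535/2⌋ × 378 = 267 × 378 mm
V5: ⌊378/2⌋ × 267 = 189 × 267 mm

189 × 267 mm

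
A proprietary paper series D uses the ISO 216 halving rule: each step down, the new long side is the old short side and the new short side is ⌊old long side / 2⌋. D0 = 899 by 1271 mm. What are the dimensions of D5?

158 × 224 mm

D1: ⌊1271/2⌋ × 899 = 635 × 899 mm
D2: ⌊899/2⌋ × 635 = 449 × 635 mm
D3: ⌊635/2⌋ × 449 = 317 × 449 mm
D4: ⌊449/2⌋ × 317 = 224 × 317 mm
D5: ⌊317/2⌋ × 224 = 158 × 224 mm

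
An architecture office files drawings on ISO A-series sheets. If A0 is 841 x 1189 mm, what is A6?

A1: ⌊1189/2⌋ × 841 = 594 × 841 mm
A2: ⌊841/2⌋ × 594 = 420 × 594 mm
A3: ⌊594/2⌋ × 420 = 297 × 420 mm
A4: ⌊420/2⌋ × 297 = 210 × 297 mm
A5: ⌊297/2⌋ × 210 = 148 × 210 mm
A6: ⌊210/2⌋ × 148 = 105 × 148 mm

105 × 148 mm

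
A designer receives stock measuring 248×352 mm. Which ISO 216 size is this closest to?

Aspect ratio 352/248 ≈ 1.419 — close to the ISO √2 ≈ 1.414.
In the B-series (B0 = 1000 × 1414 mm): B4 = 250 × 353 mm.
Off by 3 mm total — nearest standard size.

B4 (250 × 353 mm)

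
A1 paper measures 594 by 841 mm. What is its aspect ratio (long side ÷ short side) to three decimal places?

841 / 594 = 1.416
ISO 216 targets √2 ≈ 1.414; the +0.002 deviation is from mm rounding.

1.416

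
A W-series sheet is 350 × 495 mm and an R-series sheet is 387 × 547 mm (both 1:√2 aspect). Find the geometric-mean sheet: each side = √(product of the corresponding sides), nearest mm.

Short side: √(350 · 387) = √135450 ≈ 368.0 → 368 mm
Long side: √(495 · 547) = √270765 ≈ 520.4 → 520 mm

368 × 520 mm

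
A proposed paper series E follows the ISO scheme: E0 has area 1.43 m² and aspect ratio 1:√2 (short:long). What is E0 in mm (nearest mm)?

Let the short side be w mm. Then w · w√2 = 1.43 m² = 1,430,000 mm².
w² = 1,430,000/√2, so w ≈ 1005.6 mm; long side = w√2 ≈ 1422.1 mm.

1006 × 1422 mm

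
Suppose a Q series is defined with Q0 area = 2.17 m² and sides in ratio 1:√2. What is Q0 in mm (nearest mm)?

1239 × 1752 mm

Let the short side be w mm. Then w · w√2 = 2.17 m² = 2,170,000 mm².
w² = 2,170,000/√2, so w ≈ 1238.7 mm; long side = w√2 ≈ 1751.8 mm.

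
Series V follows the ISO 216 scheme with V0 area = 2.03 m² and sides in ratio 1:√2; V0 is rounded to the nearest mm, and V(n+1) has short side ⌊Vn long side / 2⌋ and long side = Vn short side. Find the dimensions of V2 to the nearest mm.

Let V0's short side be w mm. w · w√2 = 2.03 m² = 2,030,000 mm², so w ≈ 1198.1 mm and w√2 ≈ 1694.4 mm → V0 = 1198 × 1694 mm.
V1: ⌊1694/2⌋ × 1198 = 847 × 1198 mm
V2: ⌊1198/2⌋ × 847 = 599 × 847 mm

599 × 847 mm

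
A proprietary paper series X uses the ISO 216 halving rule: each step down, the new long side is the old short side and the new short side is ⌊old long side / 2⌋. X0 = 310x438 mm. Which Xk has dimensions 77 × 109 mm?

X4

X0: 310 × 438 mm
X1: 219 × 310 mm
X2: 155 × 219 mm
X3: 109 × 155 mm
X4: 77 × 109 mm
X5: 54 × 77 mm
→ matches X4.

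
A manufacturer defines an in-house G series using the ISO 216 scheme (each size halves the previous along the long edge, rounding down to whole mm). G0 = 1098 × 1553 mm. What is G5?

194 × 274 mm

G1 = 776 × 1098 mm (from G0 by 1 halving).
G2: ⌊1098/2⌋ × 776 = 549 × 776 mm
G3: ⌊776/2⌋ × 549 = 388 × 549 mm
G4: ⌊549/2⌋ × 388 = 274 × 388 mm
G5: ⌊388/2⌋ × 274 = 194 × 274 mm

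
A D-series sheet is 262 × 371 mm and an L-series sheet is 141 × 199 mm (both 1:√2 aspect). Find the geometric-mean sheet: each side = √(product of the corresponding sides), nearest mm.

Short side: √(262 · 141) = √36942 ≈ 192.2 → 192 mm
Long side: √(371 · 199) = √73829 ≈ 271.7 → 272 mm

192 × 272 mm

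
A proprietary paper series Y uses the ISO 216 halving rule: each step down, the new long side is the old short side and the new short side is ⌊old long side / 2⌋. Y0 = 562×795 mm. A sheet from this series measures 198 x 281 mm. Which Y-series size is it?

Y3

Y0: 562 × 795 mm
Y1: 397 × 562 mm
Y2: 281 × 397 mm
Y3: 198 × 281 mm
Y4: 140 × 198 mm
→ matches Y3.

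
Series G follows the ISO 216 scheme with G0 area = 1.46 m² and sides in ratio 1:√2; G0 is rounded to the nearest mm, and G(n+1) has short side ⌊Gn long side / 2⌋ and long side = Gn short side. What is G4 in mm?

254 × 359 mm

Let G0's short side be w mm. w · w√2 = 1.46 m² = 1,460,000 mm², so w ≈ 1016.1 mm and w√2 ≈ 1436.9 mm → G0 = 1016 × 1437 mm.
G1: ⌊1437/2⌋ × 1016 = 718 × 1016 mm
G2: ⌊1016/2⌋ × 718 = 508 × 718 mm
G3: ⌊718/2⌋ × 508 = 359 × 508 mm
G4: ⌊508/2⌋ × 359 = 254 × 359 mm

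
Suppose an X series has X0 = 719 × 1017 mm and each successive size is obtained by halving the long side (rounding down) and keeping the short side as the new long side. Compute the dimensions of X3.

254 × 359 mm

X1: ⌊1017/2⌋ × 719 = 508 × 719 mm
X2: ⌊719/2⌋ × 508 = 359 × 508 mm
X3: ⌊508/2⌋ × 359 = 254 × 359 mm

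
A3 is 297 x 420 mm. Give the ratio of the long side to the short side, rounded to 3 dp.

1.414

420 / 297 = 1.414
Matches √2 ≈ 1.414 — the ISO 216 defining ratio.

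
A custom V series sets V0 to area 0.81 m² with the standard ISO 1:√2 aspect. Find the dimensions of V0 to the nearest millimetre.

Let the short side be w mm. Then w · w√2 = 0.81 m² = 810,000 mm².
w² = 810,000/√2, so w ≈ 756.8 mm; long side = w√2 ≈ 1070.3 mm.

757 × 1070 mm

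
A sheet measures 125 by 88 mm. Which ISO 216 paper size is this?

Aspect ratio 125/88 ≈ 1.420 — close to the ISO √2 ≈ 1.414.
In the B-series (B0 = 1000 × 1414 mm): B7 = 88 × 125 mm.

B7 (88 × 125 mm)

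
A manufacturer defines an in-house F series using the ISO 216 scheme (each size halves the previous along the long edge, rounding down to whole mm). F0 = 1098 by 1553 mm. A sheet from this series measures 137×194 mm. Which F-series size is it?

F0: 1098 × 1553 mm
F1: 776 × 1098 mm
F2: 549 × 776 mm
F3: 388 × 549 mm
F4: 274 × 388 mm
F5: 194 × 274 mm
F6: 137 × 194 mm
F7: 97 × 137 mm
→ matches F6.

F6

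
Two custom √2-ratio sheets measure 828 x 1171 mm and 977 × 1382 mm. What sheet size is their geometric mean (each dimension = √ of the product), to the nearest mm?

899 × 1272 mm

Short side: √(828 · 977) = √808956 ≈ 899.4 → 899 mm
Long side: √(1171 · 1382) = √1618322 ≈ 1272.1 → 1272 mm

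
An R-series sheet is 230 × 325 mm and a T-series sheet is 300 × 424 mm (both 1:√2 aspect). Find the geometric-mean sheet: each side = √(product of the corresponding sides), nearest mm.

263 × 371 mm

Short side: √(230 · 300) = √69000 ≈ 262.7 → 263 mm
Long side: √(325 · 424) = √137800 ≈ 371.2 → 371 mm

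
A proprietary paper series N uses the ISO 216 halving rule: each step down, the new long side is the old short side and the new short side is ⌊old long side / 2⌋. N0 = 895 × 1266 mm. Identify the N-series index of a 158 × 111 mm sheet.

N0: 895 × 1266 mm
N1: 633 × 895 mm
N2: 447 × 633 mm
N3: 316 × 447 mm
N4: 223 × 316 mm
N5: 158 × 223 mm
N6: 111 × 158 mm
N7: 79 × 111 mm
→ matches N6.

N6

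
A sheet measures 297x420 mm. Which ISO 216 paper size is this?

Aspect ratio 420/297 ≈ 1.414 — close to the ISO √2 ≈ 1.414.
In the A-series (A0 area = 1 m²): A3 = 297 × 420 mm.

A3 (297 × 420 mm)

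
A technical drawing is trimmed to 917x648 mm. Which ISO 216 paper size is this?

C1 (648 × 917 mm)

Aspect ratio 917/648 ≈ 1.415 — close to the ISO √2 ≈ 1.414.
In the C-series (envelope sizes, between A and B): C1 = 648 × 917 mm.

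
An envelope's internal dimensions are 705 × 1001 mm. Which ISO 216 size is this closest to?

Aspect ratio 1001/705 ≈ 1.420 — close to the ISO √2 ≈ 1.414.
In the B-series (B0 = 1000 × 1414 mm): B1 = 707 × 1000 mm.
Off by 3 mm total — nearest standard size.

B1 (707 × 1000 mm)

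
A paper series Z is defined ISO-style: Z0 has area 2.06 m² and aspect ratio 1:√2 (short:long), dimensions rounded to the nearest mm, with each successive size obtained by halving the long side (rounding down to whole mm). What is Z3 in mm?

Let Z0's short side be w mm. w · w√2 = 2.06 m² = 2,060,000 mm², so w ≈ 1206.9 mm and w√2 ≈ 1706.8 mm → Z0 = 1207 × 1707 mm.
Z1: ⌊1707/2⌋ × 1207 = 853 × 1207 mm
Z2: ⌊1207/2⌋ × 853 = 603 × 853 mm
Z3: ⌊853/2⌋ × 603 = 426 × 603 mm

426 × 603 mm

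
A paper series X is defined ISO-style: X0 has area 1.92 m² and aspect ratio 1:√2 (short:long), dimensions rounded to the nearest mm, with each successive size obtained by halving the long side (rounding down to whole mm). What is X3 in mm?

412 × 582 mm

Let X0's short side be w mm. w · w√2 = 1.92 m² = 1,920,000 mm², so w ≈ 1165.2 mm and w√2 ≈ 1647.8 mm → X0 = 1165 × 1648 mm.
X1: ⌊1648/2⌋ × 1165 = 824 × 1165 mm
X2: ⌊1165/2⌋ × 824 = 582 × 824 mm
X3: ⌊824/2⌋ × 582 = 412 × 582 mm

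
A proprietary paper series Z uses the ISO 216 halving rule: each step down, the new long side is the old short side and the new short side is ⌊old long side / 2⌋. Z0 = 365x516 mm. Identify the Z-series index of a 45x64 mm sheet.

Z6

Z0: 365 × 516 mm
Z1: 258 × 365 mm
Z2: 182 × 258 mm
Z3: 129 × 182 mm
Z4: 91 × 129 mm
Z5: 64 × 91 mm
Z6: 45 × 64 mm
Z7: 32 × 45 mm
→ matches Z6.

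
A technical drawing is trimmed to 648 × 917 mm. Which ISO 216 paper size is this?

C1 (648 × 917 mm)

Aspect ratio 917/648 ≈ 1.415 — close to the ISO √2 ≈ 1.414.
In the C-series (envelope sizes, between A and B): C1 = 648 × 917 mm.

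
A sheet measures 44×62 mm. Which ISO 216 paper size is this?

B9 (44 × 62 mm)

Aspect ratio 62/44 ≈ 1.409 — close to the ISO √2 ≈ 1.414.
In the B-series (B0 = 1000 × 1414 mm): B9 = 44 × 62 mm.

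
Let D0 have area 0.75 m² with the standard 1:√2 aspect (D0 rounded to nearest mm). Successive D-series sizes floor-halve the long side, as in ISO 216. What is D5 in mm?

Let D0's short side be w mm. w · w√2 = 0.75 m² = 750,000 mm², so w ≈ 728.2 mm and w√2 ≈ 1029.9 mm → D0 = 728 × 1030 mm.
D1: ⌊1030/2⌋ × 728 = 515 × 728 mm
D2: ⌊728/2⌋ × 515 = 364 × 515 mm
D3: ⌊515/2⌋ × 364 = 257 × 364 mm
D4: ⌊364/2⌋ × 257 = 182 × 257 mm
D5: ⌊257/2⌋ × 182 = 128 × 182 mm

128 × 182 mm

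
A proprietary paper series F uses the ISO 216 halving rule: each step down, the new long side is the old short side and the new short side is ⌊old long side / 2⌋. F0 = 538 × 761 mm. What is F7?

F1 = 380 × 538 mm (from F0 by 1 halving).
F2: ⌊538/2⌋ × 380 = 269 × 380 mm
F3: ⌊380/2⌋ × 269 = 190 × 269 mm
F4: ⌊269/2⌋ × 190 = 134 × 190 mm
F5: ⌊190/2⌋ × 134 = 95 × 134 mm
F6: ⌊134/2⌋ × 95 = 67 × 95 mm
F7: ⌊95/2⌋ × 67 = 47 × 67 mm

47 × 67 mm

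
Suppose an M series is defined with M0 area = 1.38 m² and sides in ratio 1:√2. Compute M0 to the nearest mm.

988 × 1397 mm

Let the short side be w mm. Then w · w√2 = 1.38 m² = 1,380,000 mm².
w² = 1,380,000/√2, so w ≈ 987.8 mm; long side = w√2 ≈ 1397.0 mm.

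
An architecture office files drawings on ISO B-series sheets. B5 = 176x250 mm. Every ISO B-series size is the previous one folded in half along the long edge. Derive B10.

31 × 44 mm

B6: ⌊250/2⌋ × 176 = 125 × 176 mm
B7: ⌊176/2⌋ × 125 = 88 × 125 mm
B8: ⌊125/2⌋ × 88 = 62 × 88 mm
B9: ⌊88/2⌋ × 62 = 44 × 62 mm
B10: ⌊62/2⌋ × 44 = 31 × 44 mm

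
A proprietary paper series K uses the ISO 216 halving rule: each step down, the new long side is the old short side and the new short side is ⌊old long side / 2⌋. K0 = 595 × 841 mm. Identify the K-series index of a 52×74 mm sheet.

K7

K0: 595 × 841 mm
K1: 420 × 595 mm
K2: 297 × 420 mm
K3: 210 × 297 mm
K4: 148 × 210 mm
K5: 105 × 148 mm
K6: 74 × 105 mm
K7: 52 × 74 mm
K8: 37 × 52 mm
→ matches K7.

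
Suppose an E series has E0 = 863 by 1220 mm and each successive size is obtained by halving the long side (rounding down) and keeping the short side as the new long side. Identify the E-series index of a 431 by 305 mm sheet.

E0: 863 × 1220 mm
E1: 610 × 863 mm
E2: 431 × 610 mm
E3: 305 × 431 mm
E4: 215 × 305 mm
→ matches E3.

E3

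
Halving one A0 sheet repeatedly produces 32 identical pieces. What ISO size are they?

A5

32 = 2^5, so 5 halving steps.
A0 → A1 → … → A5 after 5 steps.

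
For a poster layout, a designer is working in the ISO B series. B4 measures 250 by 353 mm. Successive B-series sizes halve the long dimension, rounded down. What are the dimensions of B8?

62 × 88 mm

B5: ⌊353/2⌋ × 250 = 176 × 250 mm
B6: ⌊250/2⌋ × 176 = 125 × 176 mm
B7: ⌊176/2⌋ × 125 = 88 × 125 mm
B8: ⌊125/2⌋ × 88 = 62 × 88 mm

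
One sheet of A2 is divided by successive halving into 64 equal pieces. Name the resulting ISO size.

64 = 2^6, so 6 halving steps.
A2 → A3 → … → A8 after 6 steps.

A8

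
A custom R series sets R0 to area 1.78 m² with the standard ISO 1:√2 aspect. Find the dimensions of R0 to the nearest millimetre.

Let the short side be w mm. Then w · w√2 = 1.78 m² = 1,780,000 mm².
w² = 1,780,000/√2, so w ≈ 1121.9 mm; long side = w√2 ≈ 1586.6 mm.

1122 × 1587 mm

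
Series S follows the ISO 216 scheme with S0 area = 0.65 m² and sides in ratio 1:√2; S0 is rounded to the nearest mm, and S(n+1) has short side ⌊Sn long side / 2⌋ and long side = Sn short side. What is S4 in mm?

169 × 239 mm

Let S0's short side be w mm. w · w√2 = 0.65 m² = 650,000 mm², so w ≈ 678.0 mm and w√2 ≈ 958.8 mm → S0 = 678 × 959 mm.
S1: ⌊959/2⌋ × 678 = 479 × 678 mm
S2: ⌊678/2⌋ × 479 = 339 × 479 mm
S3: ⌊479/2⌋ × 339 = 239 × 339 mm
S4: ⌊339/2⌋ × 239 = 169 × 239 mm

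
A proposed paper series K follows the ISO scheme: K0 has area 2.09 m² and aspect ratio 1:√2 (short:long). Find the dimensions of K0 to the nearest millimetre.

1216 × 1719 mm

Let the short side be w mm. Then w · w√2 = 2.09 m² = 2,090,000 mm².
w² = 2,090,000/√2, so w ≈ 1215.7 mm; long side = w√2 ≈ 1719.2 mm.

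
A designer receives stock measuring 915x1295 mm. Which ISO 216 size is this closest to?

C0 (917 × 1297 mm)

Aspect ratio 1295/915 ≈ 1.415 — close to the ISO √2 ≈ 1.414.
In the C-series (envelope sizes, between A and B): C0 = 917 × 1297 mm.
Off by 4 mm total — nearest standard size.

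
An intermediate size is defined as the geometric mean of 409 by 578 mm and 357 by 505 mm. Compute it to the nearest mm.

382 × 540 mm

Short side: √(409 · 357) = √146013 ≈ 382.1 → 382 mm
Long side: √(578 · 505) = √291890 ≈ 540.3 → 540 mm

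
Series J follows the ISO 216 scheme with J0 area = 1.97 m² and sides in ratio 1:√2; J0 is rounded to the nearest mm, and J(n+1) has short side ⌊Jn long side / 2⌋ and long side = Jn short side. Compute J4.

295 × 417 mm

Let J0's short side be w mm. w · w√2 = 1.97 m² = 1,970,000 mm², so w ≈ 1180.3 mm and w√2 ≈ 1669.1 mm → J0 = 1180 × 1669 mm.
J1: ⌊1669/2⌋ × 1180 = 834 × 1180 mm
J2: ⌊1180/2⌋ × 834 = 590 × 834 mm
J3: ⌊834/2⌋ × 590 = 417 × 590 mm
J4: ⌊590/2⌋ × 417 = 295 × 417 mm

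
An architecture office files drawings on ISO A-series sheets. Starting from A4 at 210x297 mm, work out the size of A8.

52 × 74 mm

A5: ⌊297/2⌋ × 210 = 148 × 210 mm
A6: ⌊210/2⌋ × 148 = 105 × 148 mm
A7: ⌊148/2⌋ × 105 = 74 × 105 mm
A8: ⌊105/2⌋ × 74 = 52 × 74 mm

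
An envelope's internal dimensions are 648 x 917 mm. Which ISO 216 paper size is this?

Aspect ratio 917/648 ≈ 1.415 — close to the ISO √2 ≈ 1.414.
In the C-series (envelope sizes, between A and B): C1 = 648 × 917 mm.

C1 (648 × 917 mm)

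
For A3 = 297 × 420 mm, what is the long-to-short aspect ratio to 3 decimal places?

1.414

420 / 297 = 1.414
Matches √2 ≈ 1.414 — the ISO 216 defining ratio.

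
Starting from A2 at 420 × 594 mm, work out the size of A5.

A3: ⌊594/2⌋ × 420 = 297 × 420 mm
A4: ⌊420/2⌋ × 297 = 210 × 297 mm
A5: ⌊297/2⌋ × 210 = 148 × 210 mm

148 × 210 mm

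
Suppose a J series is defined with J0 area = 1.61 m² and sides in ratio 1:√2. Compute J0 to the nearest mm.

1067 × 1509 mm

Let the short side be w mm. Then w · w√2 = 1.61 m² = 1,610,000 mm².
w² = 1,610,000/√2, so w ≈ 1067.0 mm; long side = w√2 ≈ 1508.9 mm.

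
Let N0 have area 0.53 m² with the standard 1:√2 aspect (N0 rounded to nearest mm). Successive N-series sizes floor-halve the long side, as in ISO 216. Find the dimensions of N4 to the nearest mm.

Let N0's short side be w mm. w · w√2 = 0.53 m² = 530,000 mm², so w ≈ 612.2 mm and w√2 ≈ 865.8 mm → N0 = 612 × 866 mm.
N1: ⌊866/2⌋ × 612 = 433 × 612 mm
N2: ⌊612/2⌋ × 433 = 306 × 433 mm
N3: ⌊433/2⌋ × 306 = 216 × 306 mm
N4: ⌊306/2⌋ × 216 = 153 × 216 mm

153 × 216 mm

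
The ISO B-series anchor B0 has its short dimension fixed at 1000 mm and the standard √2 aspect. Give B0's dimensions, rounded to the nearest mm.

1000 × 1414 mm

Short side = 1000 mm; long side = 1000√2 ≈ 1414.2 mm.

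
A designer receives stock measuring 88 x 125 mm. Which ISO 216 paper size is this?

B7 (88 × 125 mm)

Aspect ratio 125/88 ≈ 1.420 — close to the ISO √2 ≈ 1.414.
In the B-series (B0 = 1000 × 1414 mm): B7 = 88 × 125 mm.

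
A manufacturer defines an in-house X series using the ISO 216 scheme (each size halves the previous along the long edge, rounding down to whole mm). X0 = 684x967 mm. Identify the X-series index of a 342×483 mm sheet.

X0: 684 × 967 mm
X1: 483 × 684 mm
X2: 342 × 483 mm
X3: 241 × 342 mm
→ matches X2.

X2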